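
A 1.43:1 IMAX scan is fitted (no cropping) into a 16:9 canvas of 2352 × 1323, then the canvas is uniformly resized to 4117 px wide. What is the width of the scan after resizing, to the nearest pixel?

At 2352×1323 the scan is height-limited, so width = 1323 × 1.430 ≈ 1891.89 px.
The frame scales by 4117/2352 = 1.7504; 1891.89 × 1.7504 ≈ 3311.61 px.

3312 px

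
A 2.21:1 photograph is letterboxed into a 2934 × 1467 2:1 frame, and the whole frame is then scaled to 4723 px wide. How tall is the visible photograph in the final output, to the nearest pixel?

At 2934×1467 the photograph is width-limited, so height = 2934 / 2.210 ≈ 1327.60 px.
Scaling 2934 → 4723 is ×1.6097, so the height becomes 1327.60 × 1.6097 ≈ 2137.10 px.

2137 px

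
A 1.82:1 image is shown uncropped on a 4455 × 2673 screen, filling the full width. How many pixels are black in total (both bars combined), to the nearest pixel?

1003256 pixels

The image is 4455 / 1.820 ≈ 2447.8022 px tall.
Leftover height: 2673 − 2447.8022 = 225.1978 px.
That's 225.1978 × 4455 ≈ 1003256 black pixels.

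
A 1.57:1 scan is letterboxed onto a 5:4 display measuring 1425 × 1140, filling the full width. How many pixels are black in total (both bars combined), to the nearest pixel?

That makes the image 907.6433 px tall (1425 / 1.570).
Leftover height: 1140 − 907.6433 = 232.3567 px.
That's 232.3567 × 1425 ≈ 331108 black pixels.

331108 pixels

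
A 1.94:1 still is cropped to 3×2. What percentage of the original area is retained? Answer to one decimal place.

77.3%

Going from 1.94:1 to 3×2 means cutting width while keeping height.
Area ratio = (1.500)/(1.940) = 77.32% retained.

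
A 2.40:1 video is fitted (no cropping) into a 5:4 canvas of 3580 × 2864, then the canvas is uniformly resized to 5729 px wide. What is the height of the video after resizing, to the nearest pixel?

Fitted into 3580×2864, the video spans the width; its height is 3580 / 2.400 ≈ 1491.67 px.
Scaling 3580 → 5729 is ×1.6003, so the height becomes 1491.67 × 1.6003 ≈ 2387.08 px.

2387 px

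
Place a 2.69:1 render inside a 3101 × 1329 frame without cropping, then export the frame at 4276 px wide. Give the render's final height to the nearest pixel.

1590 px

At 3101×1329 the render is width-limited, so height = 3101 / 2.690 ≈ 1152.79 px.
The frame scales by 4276/3101 = 1.3789; 1152.79 × 1.3789 ≈ 1589.59 px.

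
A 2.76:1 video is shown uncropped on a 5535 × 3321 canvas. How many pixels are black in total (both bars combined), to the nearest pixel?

7281653 pixels

Since 2.760 > 1.667, the video is width-limited.
Content height = 5535 / 2.760 ≈ 2005.4348 px.
Leftover height: 3321 − 2005.4348 = 1315.5652 px.
Across the 5535-px span: 1315.5652 × 5535 ≈ 7281653 px.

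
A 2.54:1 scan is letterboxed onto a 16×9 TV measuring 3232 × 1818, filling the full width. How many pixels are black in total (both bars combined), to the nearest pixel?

That makes the image 1272.4409 px tall (3232 / 2.540).
1818 − 1272.4409 = 545.5591 px of bars.
Across the 3232-px span: 545.5591 × 3232 ≈ 1763247 px.

1763247 pixels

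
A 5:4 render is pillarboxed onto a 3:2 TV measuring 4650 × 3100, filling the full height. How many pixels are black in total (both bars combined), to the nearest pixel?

The render is 3100 × 5/4 ≈ 3875.0000 px wide.
Leftover width: 4650 − 3875.0000 = 775.0000 px.
Bar area = 775.0000 × 3100 ≈ 2402500 px.

2402500 pixels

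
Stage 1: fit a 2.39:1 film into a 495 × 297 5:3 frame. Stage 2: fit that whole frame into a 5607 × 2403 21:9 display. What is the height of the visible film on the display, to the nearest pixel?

Inside the 495×297 canvas the film is width-limited at 495.00 × 207.11.
5:3 in 5607×2403: fills the height, so the intermediate becomes 4005.00 × 2403.00 — a scale of ×8.0909.
Applying the same ×8.0909: 207.11 → 1675.73.

1676 px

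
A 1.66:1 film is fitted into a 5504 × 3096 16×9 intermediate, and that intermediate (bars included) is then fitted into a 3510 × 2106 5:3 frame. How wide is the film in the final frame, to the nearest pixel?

3277 px

Inside the 5504×3096 canvas the film is height-limited at 5139.36 × 3096.00.
Second fit — the 16×9 canvas into 3510×2106 spans the width: 3510.00 × 1974.38 (×0.6377 from 5504×3096).
So the film's width is 5139.36 × 0.6377 ≈ 3277.46.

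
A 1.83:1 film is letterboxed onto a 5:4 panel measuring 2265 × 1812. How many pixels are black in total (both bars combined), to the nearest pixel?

1300778 pixels

1.83:1 (1.830) > 5:4 (1.250), so the film fills the width.
Content height = 2265 / 1.830 ≈ 1237.7049 px.
Black = 1812 − 1237.7049 = 574.2951 px.
Across the 2265-px span: 574.2951 × 2265 ≈ 1300778 px.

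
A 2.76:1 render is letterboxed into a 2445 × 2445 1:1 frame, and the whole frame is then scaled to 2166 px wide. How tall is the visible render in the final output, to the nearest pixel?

At 2445×2445 the render is width-limited, so height = 2445 / 2.760 ≈ 885.87 px.
Resizing to 2166 px wide multiplies everything by 0.8859: 885.87 → 784.78 px.

785 px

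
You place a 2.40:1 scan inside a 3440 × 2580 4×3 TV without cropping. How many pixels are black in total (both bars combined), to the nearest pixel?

3944533 pixels

2.40:1 is wider than 4×3, so it spans the full width.
That makes the image 1433.3333 px tall (3440 / 2.400).
Leftover height: 2580 − 1433.3333 = 1146.6667 px.
Across the 3440-px span: 1146.6667 × 3440 ≈ 3944533 px.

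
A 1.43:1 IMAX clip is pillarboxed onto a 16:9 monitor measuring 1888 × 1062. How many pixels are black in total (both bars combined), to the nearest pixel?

1.43:1 IMAX is narrower than 16:9, so it spans the full height.
Content width = 1062 × 1.430 ≈ 1518.6600 px.
1888 − 1518.6600 = 369.3400 px of bars.
That's 369.3400 × 1062 ≈ 392239 black pixels.

392239 pixels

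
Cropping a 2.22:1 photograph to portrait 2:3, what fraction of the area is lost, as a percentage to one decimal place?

Going from 2.22:1 to portrait 2:3 means cutting width while keeping height.
Fraction kept = (0.667)/(2.220) ≈ 30.03%, so 69.97% is lost.

70.0%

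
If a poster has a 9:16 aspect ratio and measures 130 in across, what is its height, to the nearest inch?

231 in

130·16/9 = 231.11.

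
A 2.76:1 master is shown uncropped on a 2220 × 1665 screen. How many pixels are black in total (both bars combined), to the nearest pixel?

2.76:1 is wider than 4×3, so it spans the full width.
Content height = 2220 / 2.760 ≈ 804.3478 px.
1665 − 804.3478 = 860.6522 px of bars.
Across the 2220-px span: 860.6522 × 2220 ≈ 1910648 px.

1910648 pixels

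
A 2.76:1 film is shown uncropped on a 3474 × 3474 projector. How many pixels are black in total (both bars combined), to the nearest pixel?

7695967 pixels

Since 2.760 > 1.000, the film is width-limited.
That makes the image 1258.6957 px tall (3474 / 2.760).
3474 − 1258.6957 = 2215.3043 px of bars.
Bar area = 2215.3043 × 3474 ≈ 7695967 px.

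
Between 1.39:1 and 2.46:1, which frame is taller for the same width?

1.39 and 2.46; 2.46 > 1.39. The smaller width-to-height ratio is the taller frame.

1.39:1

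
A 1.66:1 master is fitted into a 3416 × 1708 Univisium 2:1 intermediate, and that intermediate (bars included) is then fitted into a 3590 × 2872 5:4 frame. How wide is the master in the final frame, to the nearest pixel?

2980 px

Inside the 3416×1708 canvas the master is height-limited at 2835.28 × 1708.00.
The Univisium 2:1 canvas is width-limited in 3590×2872, giving 3590.00 × 1795.00; scale factor 1.0509.
Applying the same ×1.0509: 2835.28 → 2979.70.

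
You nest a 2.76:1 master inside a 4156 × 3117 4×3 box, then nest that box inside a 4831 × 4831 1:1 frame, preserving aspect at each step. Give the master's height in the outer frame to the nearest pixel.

2.76:1 in 4156×3117: fills the width, so the master is 4156.00 × 1505.80.
4×3 in 4831×4831: fills the width, so the intermediate becomes 4831.00 × 3623.25 — a scale of ×1.1624.
So the master's height is 1505.80 × 1.1624 ≈ 1750.36.

1750 px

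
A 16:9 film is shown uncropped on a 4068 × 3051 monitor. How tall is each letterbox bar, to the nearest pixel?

381 px

16:9 is wider than 4×3, so it spans the full width.
The film is 4068 × 9/16 ≈ 2288.25 px tall.
3051 − 2288.25 = 762.75 px of bars (381.38 each).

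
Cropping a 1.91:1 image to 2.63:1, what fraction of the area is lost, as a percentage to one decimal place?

2.63:1 is wider than 1.91:1, so the crop keeps the full width and trims the height.
Area ratio = (1.910)/(2.630) = 72.62%; the remaining 27.38% is cropped out.

27.4%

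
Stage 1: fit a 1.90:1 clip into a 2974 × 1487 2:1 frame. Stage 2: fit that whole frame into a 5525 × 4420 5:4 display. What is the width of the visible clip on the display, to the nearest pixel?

5249 px

Inside the 2974×1487 canvas the clip is height-limited at 2825.30 × 1487.00.
2:1 in 5525×4420: fills the width, so the intermediate becomes 5525.00 × 2762.50 — a scale of ×1.8578.
The clip scales with it: width 2825.30 × 1.8578 ≈ 5248.75.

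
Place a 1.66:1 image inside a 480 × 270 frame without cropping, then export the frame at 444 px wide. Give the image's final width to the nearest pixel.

At 480×270 the image is height-limited, so width = 270 × 1.660 ≈ 448.20 px.
Resizing to 444 px wide multiplies everything by 0.9250: 448.20 → 414.58 px.

415 px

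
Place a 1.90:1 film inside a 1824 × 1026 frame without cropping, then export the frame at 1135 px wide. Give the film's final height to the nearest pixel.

597 px

In the 1824×1026 frame the film fills the width: height = 1824 / 1.900 ≈ 960.00 px.
Resizing to 1135 px wide multiplies everything by 0.6223: 960.00 → 597.37 px.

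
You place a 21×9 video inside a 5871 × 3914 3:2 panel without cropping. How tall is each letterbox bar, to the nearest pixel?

21×9 is wider than 3:2, so it spans the full width.
Content height = 5871 × 9/21 ≈ 2516.14 px.
3914 − 2516.14 = 1397.86 px of bars (698.93 each).

699 px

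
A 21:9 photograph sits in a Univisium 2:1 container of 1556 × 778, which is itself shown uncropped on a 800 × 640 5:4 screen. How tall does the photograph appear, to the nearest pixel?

21:9 in 1556×778: fills the width, so the photograph is 1556.00 × 666.86.
Univisium 2:1 in 800×640: fills the width, so the intermediate becomes 800.00 × 400.00 — a scale of ×0.5141.
Applying the same ×0.5141: 666.86 → 342.86.

343 px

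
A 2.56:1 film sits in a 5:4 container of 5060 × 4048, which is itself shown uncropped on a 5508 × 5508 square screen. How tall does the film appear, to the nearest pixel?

2152 px

Inside the 5060×4048 canvas the film is width-limited at 5060.00 × 1976.56.
Second fit — the 5:4 canvas into 5508×5508 spans the width: 5508.00 × 4406.40 (×1.0885 from 5060×4048).
So the film's height is 1976.56 × 1.0885 ≈ 2151.56.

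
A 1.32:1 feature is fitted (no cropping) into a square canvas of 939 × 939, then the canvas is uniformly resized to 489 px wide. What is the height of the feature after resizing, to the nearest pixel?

370 px

Fitted into 939×939, the feature spans the width; its height is 939 / 1.320 ≈ 711.36 px.
Scaling 939 → 489 is ×0.5208, so the height becomes 711.36 × 0.5208 ≈ 370.45 px.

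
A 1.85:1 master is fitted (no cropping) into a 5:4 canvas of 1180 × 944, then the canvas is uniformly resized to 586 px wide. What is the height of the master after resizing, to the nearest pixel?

317 px

At 1180×944 the master is width-limited, so height = 1180 / 1.850 ≈ 637.84 px.
Resizing to 586 px wide multiplies everything by 0.4966: 637.84 → 316.76 px.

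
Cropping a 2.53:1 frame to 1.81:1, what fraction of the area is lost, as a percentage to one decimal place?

28.5%

Going from 2.53:1 to 1.81:1 means cutting width while keeping height.
Area ratio = (1.810)/(2.530) = 71.54%; the remaining 28.46% is cropped out.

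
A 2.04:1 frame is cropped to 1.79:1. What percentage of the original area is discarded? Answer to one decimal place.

Going from 2.04:1 to 1.79:1 means cutting width while keeping height.
Fraction kept = (1.790)/(2.040) ≈ 87.75%, so 12.25% is lost.

12.3%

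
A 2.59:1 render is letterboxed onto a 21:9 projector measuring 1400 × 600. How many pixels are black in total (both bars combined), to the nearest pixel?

2.59:1 (2.590) > 21:9 (2.333), so the render fills the width.
That makes the image 540.5405 px tall (1400 / 2.590).
Black = 600 − 540.5405 = 59.4595 px.
Across the 1400-px span: 59.4595 × 1400 ≈ 83243 px.

83243 pixels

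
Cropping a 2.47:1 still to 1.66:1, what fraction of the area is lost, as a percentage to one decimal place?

32.8%

1.66:1 is narrower than 2.47:1, so the crop keeps the full height and trims the width.
(1.660)/(2.470) ≈ 0.672 of the area survives, leaving 32.79% discarded.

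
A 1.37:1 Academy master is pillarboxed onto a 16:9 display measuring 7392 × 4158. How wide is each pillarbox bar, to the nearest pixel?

Since 1.370 < 1.778, the master is height-limited.
Content width = 4158 × 1.370 ≈ 5696.46 px.
Black = 7392 − 5696.46 = 1695.54 px, or 847.77 per bar.

848 px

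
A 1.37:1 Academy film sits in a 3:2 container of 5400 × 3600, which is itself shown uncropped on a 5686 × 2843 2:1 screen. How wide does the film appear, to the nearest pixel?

First fit — 1.37:1 Academy into 5400×3600 spans the height: 4932.00 × 3600.00.
Second fit — the 3:2 canvas into 5686×2843 spans the height: 4264.50 × 2843.00 (×0.7897 from 5400×3600).
Applying the same ×0.7897: 4932.00 → 3894.91.

3895 px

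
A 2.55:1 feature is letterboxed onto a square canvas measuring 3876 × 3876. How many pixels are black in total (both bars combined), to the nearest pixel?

2.55:1 is wider than square, so it spans the full width.
The feature is 3876 / 2.550 ≈ 1520.0000 px tall.
Leftover height: 3876 − 1520.0000 = 2356.0000 px.
That's 2356.0000 × 3876 ≈ 9131856 black pixels.

9131856 pixels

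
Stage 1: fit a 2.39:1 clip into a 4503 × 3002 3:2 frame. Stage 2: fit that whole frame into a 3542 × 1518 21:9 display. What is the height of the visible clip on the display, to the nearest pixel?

953 px

Inside the 4503×3002 canvas the clip is width-limited at 4503.00 × 1884.10.
3:2 in 3542×1518: fills the height, so the intermediate becomes 2277.00 × 1518.00 — a scale of ×0.5057.
Applying the same ×0.5057: 1884.10 → 952.72.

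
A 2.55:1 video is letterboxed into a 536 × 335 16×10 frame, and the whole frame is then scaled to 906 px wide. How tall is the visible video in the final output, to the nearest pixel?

355 px

Fitted into 536×335, the video spans the width; its height is 536 / 2.550 ≈ 210.20 px.
Scaling 536 → 906 is ×1.6903, so the height becomes 210.20 × 1.6903 ≈ 355.29 px.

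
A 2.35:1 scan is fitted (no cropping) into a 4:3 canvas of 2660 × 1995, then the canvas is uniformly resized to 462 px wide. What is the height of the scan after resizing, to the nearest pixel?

In the 2660×1995 frame the scan fills the width: height = 2660 / 2.350 ≈ 1131.91 px.
The frame scales by 462/2660 = 0.1737; 1131.91 × 0.1737 ≈ 196.60 px.

197 px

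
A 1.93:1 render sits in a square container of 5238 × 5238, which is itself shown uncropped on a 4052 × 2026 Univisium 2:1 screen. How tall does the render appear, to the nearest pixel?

1050 px

Inside the 5238×5238 canvas the render is width-limited at 5238.00 × 2713.99.
The square canvas is height-limited in 4052×2026, giving 2026.00 × 2026.00; scale factor 0.3868.
So the render's height is 2713.99 × 0.3868 ≈ 1049.74.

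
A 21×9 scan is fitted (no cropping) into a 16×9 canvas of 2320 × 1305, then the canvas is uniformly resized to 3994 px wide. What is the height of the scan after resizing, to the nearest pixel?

Fitted into 2320×1305, the scan spans the width; its height is 2320 × 9/21 ≈ 994.29 px.
Scaling 2320 → 3994 is ×1.7216, so the height becomes 994.29 × 1.7216 ≈ 1711.71 px.

1712 px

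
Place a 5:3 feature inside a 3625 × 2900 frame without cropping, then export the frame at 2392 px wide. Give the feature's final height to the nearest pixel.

1435 px

In the 3625×2900 frame the feature fills the width: height = 3625 × 3/5 ≈ 2175.00 px.
The frame scales by 2392/3625 = 0.6599; 2175.00 × 0.6599 ≈ 1435.20 px.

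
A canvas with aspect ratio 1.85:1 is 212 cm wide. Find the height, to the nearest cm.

Height = 212 / 1.850 = 114.59.

115 cm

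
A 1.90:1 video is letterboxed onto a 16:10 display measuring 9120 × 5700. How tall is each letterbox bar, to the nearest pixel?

1.90:1 is wider than 16:10, so it spans the full width.
That makes the image 4800.00 px tall (9120 / 1.900).
Leftover height: 5700 − 4800.00 = 900.00 px → 450.00 each side.

450 px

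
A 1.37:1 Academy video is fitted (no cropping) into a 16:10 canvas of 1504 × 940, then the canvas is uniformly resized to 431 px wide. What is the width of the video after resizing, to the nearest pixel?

369 px

Fitted into 1504×940, the video spans the height; its width is 940 × 1.370 ≈ 1287.80 px.
Resizing to 431 px wide multiplies everything by 0.2866: 1287.80 → 369.04 px.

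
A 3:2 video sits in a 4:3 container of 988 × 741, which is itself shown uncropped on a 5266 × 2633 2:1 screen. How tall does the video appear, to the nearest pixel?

2340 px

3:2 in 988×741: fills the width, so the video is 988.00 × 658.67.
Second fit — the 4:3 canvas into 5266×2633 spans the height: 3510.67 × 2633.00 (×3.5533 from 988×741).
Applying the same ×3.5533: 658.67 → 2340.44.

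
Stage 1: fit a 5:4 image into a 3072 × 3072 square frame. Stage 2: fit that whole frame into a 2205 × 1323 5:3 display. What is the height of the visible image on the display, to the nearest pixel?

1058 px

Inside the 3072×3072 canvas the image is width-limited at 3072.00 × 2457.60.
Second fit — the square canvas into 2205×1323 spans the height: 1323.00 × 1323.00 (×0.4307 from 3072×3072).
So the image's height is 2457.60 × 0.4307 ≈ 1058.40.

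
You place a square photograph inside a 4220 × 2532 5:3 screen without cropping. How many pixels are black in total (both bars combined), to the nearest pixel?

square (1.000) < 5:3 (1.667), so the photograph fills the height.
The photograph is 2532 × 1/1 ≈ 2532.0000 px wide.
4220 − 2532.0000 = 1688.0000 px of bars.
That's 1688.0000 × 2532 ≈ 4274016 black pixels.

4274016 pixels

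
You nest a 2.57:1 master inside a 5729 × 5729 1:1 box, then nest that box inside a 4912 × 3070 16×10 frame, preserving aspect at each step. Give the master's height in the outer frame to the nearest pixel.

2.57:1 in 5729×5729: fills the width, so the master is 5729.00 × 2229.18.
1:1 in 4912×3070: fills the height, so the intermediate becomes 3070.00 × 3070.00 — a scale of ×0.5359.
Applying the same ×0.5359: 2229.18 → 1194.55.

1195 px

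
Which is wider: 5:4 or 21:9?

5:4 = 1.25 and 21:9 = 2.333; 2.333 > 1.25.

21:9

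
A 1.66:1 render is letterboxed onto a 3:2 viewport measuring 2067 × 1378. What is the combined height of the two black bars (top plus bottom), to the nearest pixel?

1.66:1 (1.660) > 3:2 (1.500), so the render fills the width.
The render is 2067 / 1.660 ≈ 1245.18 px tall.
1378 − 1245.18 = 132.82 px of bars.

133 px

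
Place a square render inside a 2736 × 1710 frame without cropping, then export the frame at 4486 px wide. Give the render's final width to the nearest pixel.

2804 px

At 2736×1710 the render is height-limited, so width = 1710 × 1/1 ≈ 1710.00 px.
Scaling 2736 → 4486 is ×1.6396, so the width becomes 1710.00 × 1.6396 ≈ 2803.75 px.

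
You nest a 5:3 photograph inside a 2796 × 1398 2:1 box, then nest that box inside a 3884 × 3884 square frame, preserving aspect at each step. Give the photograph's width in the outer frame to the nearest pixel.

Inside the 2796×1398 canvas the photograph is height-limited at 2330.00 × 1398.00.
2:1 in 3884×3884: fills the width, so the intermediate becomes 3884.00 × 1942.00 — a scale of ×1.3891.
So the photograph's width is 2330.00 × 1.3891 ≈ 3236.67.

3237 px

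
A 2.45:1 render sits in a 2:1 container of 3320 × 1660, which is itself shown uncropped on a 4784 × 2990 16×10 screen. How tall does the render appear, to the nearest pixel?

Inside the 3320×1660 canvas the render is width-limited at 3320.00 × 1355.10.
2:1 in 4784×2990: fills the width, so the intermediate becomes 4784.00 × 2392.00 — a scale of ×1.4410.
The render scales with it: height 1355.10 × 1.4410 ≈ 1952.65.

1953 px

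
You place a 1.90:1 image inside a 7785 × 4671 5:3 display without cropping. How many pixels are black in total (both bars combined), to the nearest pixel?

4465722 pixels

Since 1.900 > 1.667, the image is width-limited.
That makes the image 4097.3684 px tall (7785 / 1.900).
4671 − 4097.3684 = 573.6316 px of bars.
That's 573.6316 × 7785 ≈ 4465722 black pixels.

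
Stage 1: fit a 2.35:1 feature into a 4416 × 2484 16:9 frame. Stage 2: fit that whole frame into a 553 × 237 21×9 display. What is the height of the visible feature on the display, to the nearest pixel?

179 px

2.35:1 in 4416×2484: fills the width, so the feature is 4416.00 × 1879.15.
Second fit — the 16:9 canvas into 553×237 spans the height: 421.33 × 237.00 (×0.0954 from 4416×2484).
The feature scales with it: height 1879.15 × 0.0954 ≈ 179.29.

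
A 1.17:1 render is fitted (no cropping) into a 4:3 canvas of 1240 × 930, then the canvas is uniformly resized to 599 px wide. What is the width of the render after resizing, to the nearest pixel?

526 px

Fitted into 1240×930, the render spans the height; its width is 930 × 1.170 ≈ 1088.10 px.
Scaling 1240 → 599 is ×0.4831, so the width becomes 1088.10 × 0.4831 ≈ 525.62 px.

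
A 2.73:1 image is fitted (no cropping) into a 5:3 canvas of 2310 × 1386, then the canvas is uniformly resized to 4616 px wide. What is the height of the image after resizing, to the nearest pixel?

At 2310×1386 the image is width-limited, so height = 2310 / 2.730 ≈ 846.15 px.
Scaling 2310 → 4616 is ×1.9983, so the height becomes 846.15 × 1.9983 ≈ 1690.84 px.

1691 px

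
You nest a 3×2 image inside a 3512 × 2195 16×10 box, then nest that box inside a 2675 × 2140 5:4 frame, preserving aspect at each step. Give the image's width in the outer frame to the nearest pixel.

First fit — 3×2 into 3512×2195 spans the height: 3292.50 × 2195.00.
16×10 in 2675×2140: fills the width, so the intermediate becomes 2675.00 × 1671.88 — a scale of ×0.7617.
Applying the same ×0.7617: 3292.50 → 2507.81.

2508 px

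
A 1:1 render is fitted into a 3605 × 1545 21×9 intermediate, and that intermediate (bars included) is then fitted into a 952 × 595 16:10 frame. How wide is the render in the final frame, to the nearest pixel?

1:1 in 3605×1545: fills the height, so the render is 1545.00 × 1545.00.
The 21×9 canvas is width-limited in 952×595, giving 952.00 × 408.00; scale factor 0.2641.
The render scales with it: width 1545.00 × 0.2641 ≈ 408.00.

408 px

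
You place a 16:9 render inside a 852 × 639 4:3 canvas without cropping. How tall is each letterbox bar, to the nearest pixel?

16:9 (1.778) > 4:3 (1.333), so the render fills the width.
The render is 852 × 9/16 ≈ 479.25 px tall.
639 − 479.25 = 159.75 px of bars (79.88 each).

80 px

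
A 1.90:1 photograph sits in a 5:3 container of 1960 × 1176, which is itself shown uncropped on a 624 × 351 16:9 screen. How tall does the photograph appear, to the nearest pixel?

First fit — 1.90:1 into 1960×1176 spans the width: 1960.00 × 1031.58.
Second fit — the 5:3 canvas into 624×351 spans the height: 585.00 × 351.00 (×0.2985 from 1960×1176).
The photograph scales with it: height 1031.58 × 0.2985 ≈ 307.89.

308 px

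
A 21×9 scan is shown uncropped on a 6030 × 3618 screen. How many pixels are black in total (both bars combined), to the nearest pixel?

6233297 pixels

21×9 (2.333) > 5:3 (1.667), so the scan fills the width.
That makes the image 2584.2857 px tall (6030 × 9/21).
Black = 3618 − 2584.2857 = 1033.7143 px.
That's 1033.7143 × 6030 ≈ 6233297 black pixels.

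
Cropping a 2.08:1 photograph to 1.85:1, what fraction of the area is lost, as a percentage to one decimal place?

1.85:1 is narrower than 2.08:1, so the crop keeps the full height and trims the width.
(1.850)/(2.080) ≈ 0.889 of the area survives, leaving 11.06% discarded.

11.1%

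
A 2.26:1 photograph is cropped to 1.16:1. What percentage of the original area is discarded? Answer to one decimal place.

Going from 2.26:1 to 1.16:1 means cutting width while keeping height.
(1.160)/(2.260) ≈ 0.513 of the area survives, leaving 48.67% discarded.

48.7%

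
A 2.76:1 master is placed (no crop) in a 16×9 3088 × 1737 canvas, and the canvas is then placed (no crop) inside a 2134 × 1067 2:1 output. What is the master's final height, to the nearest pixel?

687 px

2.76:1 in 3088×1737: fills the width, so the master is 3088.00 × 1118.84.
Second fit — the 16×9 canvas into 2134×1067 spans the height: 1896.89 × 1067.00 (×0.6143 from 3088×1737).
The master scales with it: height 1118.84 × 0.6143 ≈ 687.28.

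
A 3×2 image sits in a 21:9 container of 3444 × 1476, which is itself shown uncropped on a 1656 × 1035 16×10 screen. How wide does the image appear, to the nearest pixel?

Inside the 3444×1476 canvas the image is height-limited at 2214.00 × 1476.00.
The 21:9 canvas is width-limited in 1656×1035, giving 1656.00 × 709.71; scale factor 0.4808.
The image scales with it: width 2214.00 × 0.4808 ≈ 1064.57.

1065 px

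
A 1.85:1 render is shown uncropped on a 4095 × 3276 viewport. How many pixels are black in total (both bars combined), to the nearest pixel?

Since 1.850 > 1.250, the render is width-limited.
That makes the image 2213.5135 px tall (4095 / 1.850).
Leftover height: 3276 − 2213.5135 = 1062.4865 px.
Bar area = 1062.4865 × 4095 ≈ 4350882 px.

4350882 pixels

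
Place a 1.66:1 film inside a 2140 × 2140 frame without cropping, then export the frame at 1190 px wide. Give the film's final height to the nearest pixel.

717 px

In the 2140×2140 frame the film fills the width: height = 2140 / 1.660 ≈ 1289.16 px.
The frame scales by 1190/2140 = 0.5561; 1289.16 × 0.5561 ≈ 716.87 px.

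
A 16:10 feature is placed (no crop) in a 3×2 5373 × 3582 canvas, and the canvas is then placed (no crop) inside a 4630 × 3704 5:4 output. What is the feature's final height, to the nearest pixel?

2894 px

First fit — 16:10 into 5373×3582 spans the width: 5373.00 × 3358.12.
The 3×2 canvas is width-limited in 4630×3704, giving 4630.00 × 3086.67; scale factor 0.8617.
So the feature's height is 3358.12 × 0.8617 ≈ 2893.75.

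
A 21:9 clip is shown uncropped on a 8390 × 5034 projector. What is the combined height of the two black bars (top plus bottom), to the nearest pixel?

21:9 (2.333) > 5:3 (1.667), so the clip fills the width.
That makes the image 3595.71 px tall (8390 × 9/21).
5034 − 3595.71 = 1438.29 px of bars.

1438 px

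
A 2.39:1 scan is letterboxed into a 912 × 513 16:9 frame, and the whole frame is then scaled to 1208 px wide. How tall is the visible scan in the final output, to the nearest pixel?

Fitted into 912×513, the scan spans the width; its height is 912 / 2.390 ≈ 381.59 px.
Scaling 912 → 1208 is ×1.3246, so the height becomes 381.59 × 1.3246 ≈ 505.44 px.

505 px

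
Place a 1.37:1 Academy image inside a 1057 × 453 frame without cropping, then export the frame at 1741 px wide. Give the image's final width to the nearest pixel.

At 1057×453 the image is height-limited, so width = 453 × 1.370 ≈ 620.61 px.
Scaling 1057 → 1741 is ×1.6471, so the width becomes 620.61 × 1.6471 ≈ 1022.22 px.

1022 px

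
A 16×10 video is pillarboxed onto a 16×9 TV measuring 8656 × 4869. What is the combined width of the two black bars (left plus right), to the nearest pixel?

16×10 (1.600) < 16×9 (1.778), so the video fills the height.
Content width = 4869 × 16/10 ≈ 7790.40 px.
Black = 8656 − 7790.40 = 865.60 px.

866 px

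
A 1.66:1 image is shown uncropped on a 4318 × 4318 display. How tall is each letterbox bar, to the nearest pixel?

1.66:1 is wider than 1:1, so it spans the full width.
The image is 4318 / 1.660 ≈ 2601.20 px tall.
4318 − 2601.20 = 1716.80 px of bars (858.40 each).

858 px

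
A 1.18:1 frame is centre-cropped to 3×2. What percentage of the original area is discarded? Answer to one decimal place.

21.3%

3×2 is wider than 1.18:1, so the crop keeps the full width and trims the height.
(1.180)/(1.500) ≈ 0.787 of the area survives, leaving 21.33% discarded.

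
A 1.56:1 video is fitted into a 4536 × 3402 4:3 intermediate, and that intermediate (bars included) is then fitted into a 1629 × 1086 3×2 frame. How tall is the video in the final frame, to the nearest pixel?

1.56:1 in 4536×3402: fills the width, so the video is 4536.00 × 2907.69.
Second fit — the 4:3 canvas into 1629×1086 spans the height: 1448.00 × 1086.00 (×0.3192 from 4536×3402).
So the video's height is 2907.69 × 0.3192 ≈ 928.21.

928 px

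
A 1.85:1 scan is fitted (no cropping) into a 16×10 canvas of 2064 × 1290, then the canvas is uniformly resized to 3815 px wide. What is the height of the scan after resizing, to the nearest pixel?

Fitted into 2064×1290, the scan spans the width; its height is 2064 / 1.850 ≈ 1115.68 px.
Scaling 2064 → 3815 is ×1.8484, so the height becomes 1115.68 × 1.8484 ≈ 2062.16 px.

2062 px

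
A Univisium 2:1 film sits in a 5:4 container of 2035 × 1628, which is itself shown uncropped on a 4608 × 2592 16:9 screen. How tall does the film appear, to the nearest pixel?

1620 px

Univisium 2:1 in 2035×1628: fills the width, so the film is 2035.00 × 1017.50.
Second fit — the 5:4 canvas into 4608×2592 spans the height: 3240.00 × 2592.00 (×1.5921 from 2035×1628).
The film scales with it: height 1017.50 × 1.5921 ≈ 1620.00.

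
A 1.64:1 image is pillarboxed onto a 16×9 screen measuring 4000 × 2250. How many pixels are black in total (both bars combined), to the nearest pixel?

Since 1.640 < 1.778, the image is height-limited.
Content width = 2250 × 1.640 ≈ 3690.0000 px.
Leftover width: 4000 − 3690.0000 = 310.0000 px.
That's 310.0000 × 2250 ≈ 697500 black pixels.

697500 pixels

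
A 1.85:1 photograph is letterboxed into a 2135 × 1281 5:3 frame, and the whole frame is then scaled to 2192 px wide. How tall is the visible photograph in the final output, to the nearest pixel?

Fitted into 2135×1281, the photograph spans the width; its height is 2135 / 1.850 ≈ 1154.05 px.
Resizing to 2192 px wide multiplies everything by 1.0267: 1154.05 → 1184.86 px.

1185 px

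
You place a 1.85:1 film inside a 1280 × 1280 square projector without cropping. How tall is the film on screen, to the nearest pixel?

692 px

Since 1.850 > 1.000, the film is width-limited.
The film is 1280 / 1.850 ≈ 691.89 px tall.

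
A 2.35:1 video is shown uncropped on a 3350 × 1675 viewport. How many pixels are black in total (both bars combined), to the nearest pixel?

Since 2.350 > 2.000, the video is width-limited.
That makes the image 1425.5319 px tall (3350 / 2.350).
Leftover height: 1675 − 1425.5319 = 249.4681 px.
Bar area = 249.4681 × 3350 ≈ 835718 px.

835718 pixels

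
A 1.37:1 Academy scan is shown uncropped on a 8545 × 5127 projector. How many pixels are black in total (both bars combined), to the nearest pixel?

1.37:1 Academy is narrower than 5:3, so it spans the full height.
Content width = 5127 × 1.370 ≈ 7023.9900 px.
Black = 8545 − 7023.9900 = 1521.0100 px.
Across the 5127-px span: 1521.0100 × 5127 ≈ 7798218 px.

7798218 pixels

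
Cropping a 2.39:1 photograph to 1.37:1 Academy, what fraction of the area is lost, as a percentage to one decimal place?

Going from 2.39:1 to 1.37:1 Academy means cutting width while keeping height.
(1.370)/(2.390) ≈ 0.573 of the area survives, leaving 42.68% discarded.

42.7%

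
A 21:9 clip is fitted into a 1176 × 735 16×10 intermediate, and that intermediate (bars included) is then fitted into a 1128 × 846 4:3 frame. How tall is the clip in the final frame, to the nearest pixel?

21:9 in 1176×735: fills the width, so the clip is 1176.00 × 504.00.
16×10 in 1128×846: fills the width, so the intermediate becomes 1128.00 × 705.00 — a scale of ×0.9592.
The clip scales with it: height 504.00 × 0.9592 ≈ 483.43.

483 px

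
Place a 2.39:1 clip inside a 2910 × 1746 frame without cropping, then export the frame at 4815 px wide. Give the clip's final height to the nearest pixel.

2015 px

At 2910×1746 the clip is width-limited, so height = 2910 / 2.390 ≈ 1217.57 px.
Scaling 2910 → 4815 is ×1.6546, so the height becomes 1217.57 × 1.6546 ≈ 2014.64 px.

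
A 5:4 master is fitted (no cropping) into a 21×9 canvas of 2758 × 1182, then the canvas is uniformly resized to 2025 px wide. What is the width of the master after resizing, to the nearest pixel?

In the 2758×1182 frame the master fills the height: width = 1182 × 5/4 ≈ 1477.50 px.
Scaling 2758 → 2025 is ×0.7342, so the width becomes 1477.50 × 0.7342 ≈ 1084.82 px.

1085 px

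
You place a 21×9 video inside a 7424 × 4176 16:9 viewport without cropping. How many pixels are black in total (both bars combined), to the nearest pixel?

21×9 is wider than 16:9, so it spans the full width.
That makes the image 3181.7143 px tall (7424 × 9/21).
4176 − 3181.7143 = 994.2857 px of bars.
Bar area = 994.2857 × 7424 ≈ 7381577 px.

7381577 pixels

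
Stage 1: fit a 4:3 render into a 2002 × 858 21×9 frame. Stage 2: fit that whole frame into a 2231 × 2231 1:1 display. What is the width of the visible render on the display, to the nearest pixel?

1275 px

4:3 in 2002×858: fills the height, so the render is 1144.00 × 858.00.
Second fit — the 21×9 canvas into 2231×2231 spans the width: 2231.00 × 956.14 (×1.1144 from 2002×858).
The render scales with it: width 1144.00 × 1.1144 ≈ 1274.86.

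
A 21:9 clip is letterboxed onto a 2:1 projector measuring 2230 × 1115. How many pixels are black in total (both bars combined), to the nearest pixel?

Since 2.333 > 2.000, the clip is width-limited.
Content height = 2230 × 9/21 ≈ 955.7143 px.
Leftover height: 1115 − 955.7143 = 159.2857 px.
Across the 2230-px span: 159.2857 × 2230 ≈ 355207 px.

355207 pixels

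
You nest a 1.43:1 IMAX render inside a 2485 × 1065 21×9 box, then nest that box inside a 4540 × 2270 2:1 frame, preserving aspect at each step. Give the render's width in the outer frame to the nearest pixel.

1.43:1 IMAX in 2485×1065: fills the height, so the render is 1522.95 × 1065.00.
The 21×9 canvas is width-limited in 4540×2270, giving 4540.00 × 1945.71; scale factor 1.8270.
The render scales with it: width 1522.95 × 1.8270 ≈ 2782.37.

2782 px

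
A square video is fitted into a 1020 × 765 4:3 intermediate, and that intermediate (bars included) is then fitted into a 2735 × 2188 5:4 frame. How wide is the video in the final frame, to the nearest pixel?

2051 px

square in 1020×765: fills the height, so the video is 765.00 × 765.00.
Second fit — the 4:3 canvas into 2735×2188 spans the width: 2735.00 × 2051.25 (×2.6814 from 1020×765).
The video scales with it: width 765.00 × 2.6814 ≈ 2051.25.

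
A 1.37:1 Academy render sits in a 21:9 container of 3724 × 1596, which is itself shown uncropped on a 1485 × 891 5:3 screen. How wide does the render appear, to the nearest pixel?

First fit — 1.37:1 Academy into 3724×1596 spans the height: 2186.52 × 1596.00.
The 21:9 canvas is width-limited in 1485×891, giving 1485.00 × 636.43; scale factor 0.3988.
So the render's width is 2186.52 × 0.3988 ≈ 871.91.

872 px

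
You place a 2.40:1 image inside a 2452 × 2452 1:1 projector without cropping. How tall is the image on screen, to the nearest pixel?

1022 px

Since 2.400 > 1.000, the image is width-limited.
The image is 2452 / 2.400 ≈ 1021.67 px tall.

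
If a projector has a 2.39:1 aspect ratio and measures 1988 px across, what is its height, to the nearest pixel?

832 px

Height = 1988 / 2.390 = 831.80.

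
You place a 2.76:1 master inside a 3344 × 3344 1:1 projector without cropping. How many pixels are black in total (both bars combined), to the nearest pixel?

2.76:1 is wider than 1:1, so it spans the full width.
Content height = 3344 / 2.760 ≈ 1211.5942 px.
Black = 3344 − 1211.5942 = 2132.4058 px.
Bar area = 2132.4058 × 3344 ≈ 7130765 px.

7130765 pixels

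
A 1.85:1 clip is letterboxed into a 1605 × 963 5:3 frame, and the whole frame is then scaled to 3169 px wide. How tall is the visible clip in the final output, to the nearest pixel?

In the 1605×963 frame the clip fills the width: height = 1605 / 1.850 ≈ 867.57 px.
Scaling 1605 → 3169 is ×1.9745, so the height becomes 867.57 × 1.9745 ≈ 1712.97 px.

1713 px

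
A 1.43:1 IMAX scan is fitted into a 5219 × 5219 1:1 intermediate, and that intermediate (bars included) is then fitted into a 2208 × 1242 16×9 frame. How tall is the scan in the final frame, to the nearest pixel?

869 px

First fit — 1.43:1 IMAX into 5219×5219 spans the width: 5219.00 × 3649.65.
The 1:1 canvas is height-limited in 2208×1242, giving 1242.00 × 1242.00; scale factor 0.2380.
Applying the same ×0.2380: 3649.65 → 868.53.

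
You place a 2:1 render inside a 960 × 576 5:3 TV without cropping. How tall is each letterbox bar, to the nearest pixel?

48 px

2:1 is wider than 5:3, so it spans the full width.
That makes the image 480.00 px tall (960 × 1/2).
Black = 576 − 480.00 = 96.00 px, or 48.00 per bar.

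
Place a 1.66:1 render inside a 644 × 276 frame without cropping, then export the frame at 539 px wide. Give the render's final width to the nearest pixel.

383 px

In the 644×276 frame the render fills the height: width = 276 × 1.660 ≈ 458.16 px.
Scaling 644 → 539 is ×0.8370, so the width becomes 458.16 × 0.8370 ≈ 383.46 px.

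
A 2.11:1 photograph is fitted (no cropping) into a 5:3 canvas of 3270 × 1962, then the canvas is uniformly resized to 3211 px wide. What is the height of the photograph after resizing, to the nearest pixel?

1522 px

In the 3270×1962 frame the photograph fills the width: height = 3270 / 2.110 ≈ 1549.76 px.
Scaling 3270 → 3211 is ×0.9820, so the height becomes 1549.76 × 0.9820 ≈ 1521.80 px.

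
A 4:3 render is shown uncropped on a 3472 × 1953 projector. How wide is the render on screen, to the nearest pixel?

4:3 is narrower than 16×9, so it spans the full height.
Content width = 1953 × 4/3 ≈ 2604.00 px.

2604 px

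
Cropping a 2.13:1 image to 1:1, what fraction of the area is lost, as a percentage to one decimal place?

53.1%

Going from 2.13:1 to 1:1 means cutting width while keeping height.
(1.000)/(2.130) ≈ 0.469 of the area survives, leaving 53.05% discarded.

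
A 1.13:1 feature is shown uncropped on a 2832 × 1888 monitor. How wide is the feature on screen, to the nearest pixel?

1.13:1 is narrower than 3×2, so it spans the full height.
Content width = 1888 × 1.130 ≈ 2133.44 px.

2133 px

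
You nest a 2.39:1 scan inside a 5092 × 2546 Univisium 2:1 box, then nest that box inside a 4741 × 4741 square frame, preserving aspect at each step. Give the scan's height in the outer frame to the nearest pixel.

Inside the 5092×2546 canvas the scan is width-limited at 5092.00 × 2130.54.
The Univisium 2:1 canvas is width-limited in 4741×4741, giving 4741.00 × 2370.50; scale factor 0.9311.
So the scan's height is 2130.54 × 0.9311 ≈ 1983.68.

1984 px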